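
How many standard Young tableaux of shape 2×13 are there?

Standard Young tableaux of shape 2×n are counted by C_n; here n = 13.
C_13 = C_12 · 2(2·12+1)/(12+2) = 208012 · 50/14 = 742900.

742900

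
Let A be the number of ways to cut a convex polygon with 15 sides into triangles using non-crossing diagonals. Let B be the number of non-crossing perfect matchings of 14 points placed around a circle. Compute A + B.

743329

A convex 15-gon is triangulated into 13 triangles, and the number of such triangulations is the Catalan number C_{15−2} = C_13. So A = C_13 = 742900.
Pairing 14 circle points by 7 non-crossing chords gives C_7 matchings. So B = C_7 = 429.
A + B = 742900 + 429 = 743329.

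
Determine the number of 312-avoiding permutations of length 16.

35357670

For any fixed pattern of length 3, the pattern-avoiding permutations of [16] number C_16.
C_16 = 35357670.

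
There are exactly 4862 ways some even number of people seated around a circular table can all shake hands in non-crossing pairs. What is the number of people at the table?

18

Non-crossing handshake pairings of 2n people are counted by C_n; 4862 = C_9.
So n = 9, and there are 2n = 18 people.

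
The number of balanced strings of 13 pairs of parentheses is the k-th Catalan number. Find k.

Balanced strings of n pairs of brackets are counted by C_n; here n = 13.

13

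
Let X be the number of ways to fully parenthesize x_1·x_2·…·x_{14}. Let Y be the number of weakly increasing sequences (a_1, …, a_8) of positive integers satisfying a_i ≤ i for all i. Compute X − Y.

741470

Bracketing 14 factors into binary products is counted by C_{14−1} = C_13. So X = C_13 = 742900.
Such sub-staircase sequences of length n are counted by C_n; here n = 8. So Y = C_8 = 1430.
X − Y = 742900 − 1430 = 741470.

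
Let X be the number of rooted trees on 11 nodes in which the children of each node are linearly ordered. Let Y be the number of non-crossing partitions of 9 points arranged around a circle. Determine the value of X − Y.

A rooted plane tree on 11 nodes has 10 edges, and such trees are counted by C_10. So X = C_10 = 16796.
The non-crossing partitions of [9] form a lattice of size C_9. So Y = C_9 = 4862.
X − Y = 16796 − 4862 = 11934.

11934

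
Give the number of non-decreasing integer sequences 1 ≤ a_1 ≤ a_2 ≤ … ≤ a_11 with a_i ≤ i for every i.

Weakly increasing sequences with a_i ≤ i biject with Dyck paths of semilength 11, so there are C_11.
C_11 = C(22,11)/12 = 705432/12 = 58786.

58786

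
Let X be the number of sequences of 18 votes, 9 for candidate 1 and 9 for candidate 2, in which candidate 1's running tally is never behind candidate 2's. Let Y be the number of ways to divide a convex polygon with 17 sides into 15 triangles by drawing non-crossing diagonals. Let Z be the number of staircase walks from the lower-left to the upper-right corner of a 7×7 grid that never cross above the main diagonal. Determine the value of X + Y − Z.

Ballot sequences with n votes each where one side never trails are Dyck words, counted by C_n; here n = 9. So X = C_9 = 4862.
Triangulations of a convex m-gon are counted by C_{m−2}; with m = 17 this is C_15. So Y = C_15 = 9694845.
Monotone paths in an n×n grid that stay weakly below the diagonal are counted by C_n; here n = 7. So Z = C_7 = 429.
X + Y − Z = 4862 + 9694845 − 429 = 9699278.

9699278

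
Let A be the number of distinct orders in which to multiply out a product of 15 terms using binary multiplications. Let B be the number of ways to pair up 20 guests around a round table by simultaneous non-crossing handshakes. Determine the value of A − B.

Bracketing 15 factors into binary products is counted by C_{15−1} = C_14. So A = C_14 = 2674440.
With 20 = 2·10 people, non-crossing handshake pairings are non-crossing perfect matchings on a circle, counted by C_10. So B = C_10 = 16796.
A − B = 2674440 − 16796 = 2657644.

2657644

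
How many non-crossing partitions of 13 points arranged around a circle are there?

742900

The non-crossing partitions of [13] form a lattice of size C_13.
C_13 = C_12 · 2(2·12+1)/(12+2) = 208012 · 50/14 = 742900.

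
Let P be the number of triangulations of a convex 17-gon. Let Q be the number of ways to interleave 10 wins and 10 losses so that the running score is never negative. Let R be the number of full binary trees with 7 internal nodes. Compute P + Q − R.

9711212

Triangulations of a convex m-gon are counted by C_{m−2}; with m = 17 this is C_15. So P = C_15 = 9694845.
Reading a vote for the leader as '(' and for the other as ')' turns such a sequence into a balanced string of 10 pairs, so the count is C_10. So Q = C_10 = 16796.
The number of full binary trees on 7 internal nodes is the Catalan number C_7. So R = C_7 = 429.
P + Q − R = 9694845 + 16796 − 429 = 9711212.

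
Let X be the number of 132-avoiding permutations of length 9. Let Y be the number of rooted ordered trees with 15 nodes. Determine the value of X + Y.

Permutations of [n] avoiding any single length-3 pattern are counted by C_n; here n = 9. So X = C_9 = 4862.
A rooted plane tree on 15 nodes has 14 edges, and such trees are counted by C_14. So Y = C_14 = 2674440.
X + Y = 4862 + 2674440 = 2679302.

2679302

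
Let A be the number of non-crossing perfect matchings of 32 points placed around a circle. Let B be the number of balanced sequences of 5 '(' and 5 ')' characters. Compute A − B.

35357628

Pairing 32 circle points by 16 non-crossing chords gives C_16 matchings. So A = C_16 = 35357670.
A balanced arrangement of 5 bracket pairs is a Dyck word of semilength 5, so the count is C_5. So B = C_5 = 42.
A − B = 35357670 − 42 = 35357628.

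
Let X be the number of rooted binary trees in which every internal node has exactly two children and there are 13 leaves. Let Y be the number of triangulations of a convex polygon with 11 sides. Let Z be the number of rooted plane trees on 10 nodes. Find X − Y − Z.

A full binary tree with L leaves has L−1 internal nodes and is counted by C_{L−1}; L = 13 gives C_12. So X = C_12 = 208012.
A convex 11-gon is triangulated into 9 triangles, and the number of such triangulations is the Catalan number C_{11−2} = C_9. So Y = C_9 = 4862.
A rooted plane tree on 10 nodes has 9 edges, and such trees are counted by C_9. So Z = C_9 = 4862.
X − Y − Z = 208012 − 4862 − 4862 = 198288.

198288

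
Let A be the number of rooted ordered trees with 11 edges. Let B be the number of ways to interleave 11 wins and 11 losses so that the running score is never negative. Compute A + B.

A rooted plane tree with 11 edges has 12 nodes, and the count is C_11. So A = C_11 = 58786.
Reading a vote for the leader as '(' and for the other as ')' turns such a sequence into a balanced string of 11 pairs, so the count is C_11. So B = C_11 = 58786.
A + B = 58786 + 58786 = 117572.

117572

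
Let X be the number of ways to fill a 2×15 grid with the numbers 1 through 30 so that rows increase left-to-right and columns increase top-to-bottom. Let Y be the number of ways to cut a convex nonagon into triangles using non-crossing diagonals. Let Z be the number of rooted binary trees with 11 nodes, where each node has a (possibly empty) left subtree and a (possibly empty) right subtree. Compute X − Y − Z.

9635630

By the hook-length formula (or a Dyck-path bijection), SYT of shape 2×15 number C_15. So X = C_15 = 9694845.
Triangulations of a convex m-gon are counted by C_{m−2}; with m = 9 this is C_7. So Y = C_7 = 429.
Binary trees (left/right distinguished) on n nodes are counted by C_n; here n = 11. So Z = C_11 = 58786.
X − Y − Z = 9694845 − 429 − 58786 = 9635630.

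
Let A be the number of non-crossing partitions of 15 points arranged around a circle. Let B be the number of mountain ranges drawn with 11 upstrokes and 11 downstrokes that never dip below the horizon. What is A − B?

Non-crossing partitions of an n-element set are counted by C_n; here n = 15. So A = C_15 = 9694845.
Dyck paths of semilength n (length 2n) are counted by C_n; here n = 11. So B = C_11 = 58786.
A − B = 9694845 − 58786 = 9636059.

9636059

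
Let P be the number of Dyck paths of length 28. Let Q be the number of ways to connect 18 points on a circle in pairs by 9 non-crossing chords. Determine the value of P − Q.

2669578

A Dyck path with 14 up-steps and 14 down-steps has semilength 14, so there are C_14 of them. So P = C_14 = 2674440.
Pairing 18 circle points by 9 non-crossing chords gives C_9 matchings. So Q = C_9 = 4862.
P − Q = 2674440 − 4862 = 2669578.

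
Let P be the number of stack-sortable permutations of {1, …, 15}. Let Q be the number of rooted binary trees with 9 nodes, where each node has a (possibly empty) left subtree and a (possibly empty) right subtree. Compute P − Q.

9689983

Stack-sortable permutations are exactly the 231-avoiding ones, counted by C_n; here n = 15. So P = C_15 = 9694845.
Rooted binary trees with 9 nodes (each child slot possibly empty) number C_9. So Q = C_9 = 4862.
P − Q = 9694845 − 4862 = 9689983.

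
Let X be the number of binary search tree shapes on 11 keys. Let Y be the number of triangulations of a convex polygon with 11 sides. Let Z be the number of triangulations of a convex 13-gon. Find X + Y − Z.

4862

There are C_n binary search tree shapes on n keys; with n = 11 that is C_11. So X = C_11 = 58786.
A convex 11-gon is triangulated into 9 triangles, and the number of such triangulations is the Catalan number C_{11−2} = C_9. So Y = C_9 = 4862.
Triangulations of a convex m-gon are counted by C_{m−2}; with m = 13 this is C_11. So Z = C_11 = 58786.
X + Y − Z = 58786 + 4862 − 58786 = 4862.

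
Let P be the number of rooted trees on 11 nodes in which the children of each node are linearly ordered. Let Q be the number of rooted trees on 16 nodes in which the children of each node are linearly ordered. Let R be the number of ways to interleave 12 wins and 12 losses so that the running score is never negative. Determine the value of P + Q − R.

A rooted plane tree on 11 nodes has 10 edges, and such trees are counted by C_10. So P = C_10 = 16796.
A rooted plane tree on 16 nodes has 15 edges, and such trees are counted by C_15. So Q = C_15 = 9694845.
Ballot sequences with n votes each where one side never trails are Dyck words, counted by C_n; here n = 12. So R = C_12 = 208012.
P + Q − R = 16796 + 9694845 − 208012 = 9503629.

9503629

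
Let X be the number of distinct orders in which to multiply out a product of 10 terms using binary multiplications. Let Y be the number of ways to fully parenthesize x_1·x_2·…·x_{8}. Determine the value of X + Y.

5291

Bracketing 10 factors into binary products is counted by C_{10−1} = C_9. So X = C_9 = 4862.
Ways to associate a product of 8 factors correspond to binary trees on 8 leaves, so the count is C_7. So Y = C_7 = 429.
X + Y = 4862 + 429 = 5291.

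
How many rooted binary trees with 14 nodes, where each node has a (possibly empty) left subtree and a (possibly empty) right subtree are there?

There are C_n binary search tree shapes on n keys; with n = 14 that is C_14.
C_14 = C(28,14)/15 = 40116600/15 = 2674440.

2674440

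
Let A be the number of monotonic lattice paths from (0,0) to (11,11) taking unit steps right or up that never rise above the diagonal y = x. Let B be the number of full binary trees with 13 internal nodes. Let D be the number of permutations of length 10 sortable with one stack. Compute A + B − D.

784890

Sub-diagonal monotone paths from (0,0) to (11,11) biject with Dyck paths of semilength 11, giving C_11. So A = C_11 = 58786.
The number of full binary trees on 13 internal nodes is the Catalan number C_13. So B = C_13 = 742900.
Stack-sortable permutations are exactly the 231-avoiding ones, counted by C_n; here n = 10. So D = C_10 = 16796.
A + B − D = 58786 + 742900 − 16796 = 784890.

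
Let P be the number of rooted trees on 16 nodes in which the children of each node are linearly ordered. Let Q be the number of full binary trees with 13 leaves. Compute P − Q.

A rooted plane tree on 16 nodes has 15 edges, and such trees are counted by C_15. So P = C_15 = 9694845.
A full binary tree with L leaves has L−1 internal nodes and is counted by C_{L−1}; L = 13 gives C_12. So Q = C_12 = 208012.
P − Q = 9694845 − 208012 = 9486833.

9486833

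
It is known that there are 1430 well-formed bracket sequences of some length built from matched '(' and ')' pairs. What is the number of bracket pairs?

Balanced strings of n bracket-pairs are counted by C_n. The Catalan number equal to 1430 is C_8.

8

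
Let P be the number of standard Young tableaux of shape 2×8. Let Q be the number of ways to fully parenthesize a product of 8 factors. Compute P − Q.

1001

Standard Young tableaux of shape 2×n are counted by C_n; here n = 8. So P = C_8 = 1430.
Ways to associate a product of 8 factors correspond to binary trees on 8 leaves, so the count is C_7. So Q = C_7 = 429.
P − Q = 1430 − 429 = 1001.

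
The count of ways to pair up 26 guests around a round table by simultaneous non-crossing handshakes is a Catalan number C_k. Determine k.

Non-crossing handshake pairings of 2n people are counted by C_n; 26 people gives n = 13.

13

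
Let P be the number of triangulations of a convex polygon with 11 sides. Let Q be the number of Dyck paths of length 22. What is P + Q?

63648

The number of triangulations of an 11-gon is the Catalan number C_9 (index = sides − 2). So P = C_9 = 4862.
A Dyck path with 11 up-steps and 11 down-steps has semilength 11, so there are C_11 of them. So Q = C_11 = 58786.
P + Q = 4862 + 58786 = 63648.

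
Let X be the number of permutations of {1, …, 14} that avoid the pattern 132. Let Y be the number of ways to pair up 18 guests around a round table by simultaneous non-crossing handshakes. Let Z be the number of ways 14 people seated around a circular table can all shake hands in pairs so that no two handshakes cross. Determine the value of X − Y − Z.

2669149

Permutations of [n] avoiding any single length-3 pattern are counted by C_n; here n = 14. So X = C_14 = 2674440.
Non-crossing handshake pairings of 2n people are counted by C_n; 18 people gives n = 9. So Y = C_9 = 4862.
Non-crossing handshake pairings of 2n people are counted by C_n; 14 people gives n = 7. So Z = C_7 = 429.
X − Y − Z = 2674440 − 4862 − 429 = 2669149.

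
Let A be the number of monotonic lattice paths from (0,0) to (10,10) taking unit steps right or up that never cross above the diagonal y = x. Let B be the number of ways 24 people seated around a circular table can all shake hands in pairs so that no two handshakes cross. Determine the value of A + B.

224808

Monotone paths in an n×n grid that stay weakly below the diagonal are counted by C_n; here n = 10. So A = C_10 = 16796.
Non-crossing handshake pairings of 2n people are counted by C_n; 24 people gives n = 12. So B = C_12 = 208012.
A + B = 16796 + 208012 = 224808.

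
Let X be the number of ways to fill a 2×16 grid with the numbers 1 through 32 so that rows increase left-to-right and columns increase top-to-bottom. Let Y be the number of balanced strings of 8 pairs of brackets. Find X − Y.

By the hook-length formula (or a Dyck-path bijection), SYT of shape 2×16 number C_16. So X = C_16 = 35357670.
With 8 pairs the number of balanced bracket strings is the Catalan number C_8. So Y = C_8 = 1430.
X − Y = 35357670 − 1430 = 35356240.

35356240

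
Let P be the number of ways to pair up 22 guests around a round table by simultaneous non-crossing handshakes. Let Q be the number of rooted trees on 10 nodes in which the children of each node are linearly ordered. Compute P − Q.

53924

With 22 = 2·11 people, non-crossing handshake pairings are non-crossing perfect matchings on a circle, counted by C_11. So P = C_11 = 58786.
Rooted ordered (plane) trees on m nodes have m−1 edges and are counted by C_{m−1}; m = 10 gives C_9. So Q = C_9 = 4862.
P − Q = 58786 − 4862 = 53924.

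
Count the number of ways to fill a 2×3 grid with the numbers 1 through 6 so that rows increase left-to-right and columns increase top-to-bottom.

5

By the hook-length formula (or a Dyck-path bijection), SYT of shape 2×3 number C_3.
C_3 = C(6,3)/4 = 20/4 = 5.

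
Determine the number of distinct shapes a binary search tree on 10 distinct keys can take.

16796

Binary trees (left/right distinguished) on n nodes are counted by C_n; here n = 10.
C_10 = 16796.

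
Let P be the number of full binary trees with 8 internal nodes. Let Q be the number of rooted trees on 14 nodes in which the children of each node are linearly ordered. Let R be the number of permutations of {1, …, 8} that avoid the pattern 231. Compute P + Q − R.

The number of full binary trees on 8 internal nodes is the Catalan number C_8. So P = C_8 = 1430.
A rooted plane tree on 14 nodes has 13 edges, and such trees are counted by C_13. So Q = C_13 = 742900.
Permutations of [n] avoiding any single length-3 pattern are counted by C_n; here n = 8. So R = C_8 = 1430.
P + Q − R = 1430 + 742900 − 1430 = 742900.

742900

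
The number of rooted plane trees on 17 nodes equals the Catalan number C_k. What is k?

16

A rooted plane tree on 17 nodes has 16 edges, and such trees are counted by C_16.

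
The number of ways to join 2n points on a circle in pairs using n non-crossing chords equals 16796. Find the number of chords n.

10

Non-crossing pairings of 2n points on a circle are counted by C_n, and C_10 = 16796.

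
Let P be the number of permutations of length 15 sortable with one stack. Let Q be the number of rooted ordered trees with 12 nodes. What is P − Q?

By Knuth's characterisation, the stack-sortable permutations of length 15 are the 231-avoiders, numbering C_15. So P = C_15 = 9694845.
A rooted plane tree on 12 nodes has 11 edges, and such trees are counted by C_11. So Q = C_11 = 58786.
P − Q = 9694845 − 58786 = 9636059.

9636059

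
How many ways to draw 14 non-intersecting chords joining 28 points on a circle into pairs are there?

2674440

Non-crossing perfect matchings of 2n points on a circle are counted by C_n; with 28 points, n = 14.
C_14 = C_13 · 2(2·13+1)/(13+2) = 742900 · 54/15 = 2674440.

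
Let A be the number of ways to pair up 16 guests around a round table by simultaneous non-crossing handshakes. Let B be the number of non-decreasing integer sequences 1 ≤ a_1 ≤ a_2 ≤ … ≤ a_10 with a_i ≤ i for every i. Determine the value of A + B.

18226

Non-crossing handshake pairings of 2n people are counted by C_n; 16 people gives n = 8. So A = C_8 = 1430.
Weakly increasing sequences with a_i ≤ i biject with Dyck paths of semilength 10, so there are C_10. So B = C_10 = 16796.
A + B = 1430 + 16796 = 18226.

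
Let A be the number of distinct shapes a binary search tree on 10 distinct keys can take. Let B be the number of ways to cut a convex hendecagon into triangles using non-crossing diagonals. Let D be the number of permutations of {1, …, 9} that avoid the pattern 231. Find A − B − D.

There are C_n binary search tree shapes on n keys; with n = 10 that is C_10. So A = C_10 = 16796.
The number of triangulations of an 11-gon is the Catalan number C_9 (index = sides − 2). So B = C_9 = 4862.
Permutations of [n] avoiding any single length-3 pattern are counted by C_n; here n = 9. So D = C_9 = 4862.
A − B − D = 16796 − 4862 − 4862 = 7072.

7072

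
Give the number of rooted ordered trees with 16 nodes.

9694845

A rooted plane tree on 16 nodes has 15 edges, and such trees are counted by C_15.
C_15 = C(30,15)/16 = 155117520/16 = 9694845.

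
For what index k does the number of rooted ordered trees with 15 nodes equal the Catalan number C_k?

14

A rooted plane tree on 15 nodes has 14 edges, and such trees are counted by C_14.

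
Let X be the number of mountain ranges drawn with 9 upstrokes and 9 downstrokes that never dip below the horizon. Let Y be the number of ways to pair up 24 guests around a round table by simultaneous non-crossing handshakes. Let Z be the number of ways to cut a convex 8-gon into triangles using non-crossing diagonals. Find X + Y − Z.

Paths of 9 up- and 9 down-steps that never dip below the axis are Dyck paths; their count is C_9. So X = C_9 = 4862.
With 24 = 2·12 people, non-crossing handshake pairings are non-crossing perfect matchings on a circle, counted by C_12. So Y = C_12 = 208012.
A convex 8-gon is triangulated into 6 triangles, and the number of such triangulations is the Catalan number C_{8−2} = C_6. So Z = C_6 = 132.
X + Y − Z = 4862 + 208012 − 132 = 212742.

212742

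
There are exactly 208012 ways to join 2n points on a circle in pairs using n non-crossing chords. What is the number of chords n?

12

Non-crossing pairings of 2n points on a circle are counted by C_n; 208012 = C_12.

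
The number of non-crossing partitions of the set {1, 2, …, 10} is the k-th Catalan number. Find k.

10

Non-crossing partitions of an n-element set are counted by C_n; here n = 10.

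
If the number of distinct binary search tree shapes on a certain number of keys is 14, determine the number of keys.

4

Binary search tree shapes on n keys are counted by C_n; 14 = C_4.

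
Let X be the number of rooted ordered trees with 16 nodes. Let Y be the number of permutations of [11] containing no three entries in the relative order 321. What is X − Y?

9636059

Rooted ordered (plane) trees on m nodes have m−1 edges and are counted by C_{m−1}; m = 16 gives C_15. So X = C_15 = 9694845.
Permutations of [n] avoiding any single length-3 pattern are counted by C_n; here n = 11. So Y = C_11 = 58786.
X − Y = 9694845 − 58786 = 9636059.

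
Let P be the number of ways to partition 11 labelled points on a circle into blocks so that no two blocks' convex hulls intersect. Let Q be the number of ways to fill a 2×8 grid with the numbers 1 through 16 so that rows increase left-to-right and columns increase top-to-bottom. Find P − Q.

Non-crossing partitions of an n-element set are counted by C_n; here n = 11. So P = C_11 = 58786.
Standard Young tableaux of shape 2×n are counted by C_n; here n = 8. So Q = C_8 = 1430.
P − Q = 58786 − 1430 = 57356.

57356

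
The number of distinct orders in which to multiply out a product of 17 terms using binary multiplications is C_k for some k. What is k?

Parenthesizations of m factors correspond to full binary trees with m leaves, counted by C_{m−1}; m = 17 gives C_16.

16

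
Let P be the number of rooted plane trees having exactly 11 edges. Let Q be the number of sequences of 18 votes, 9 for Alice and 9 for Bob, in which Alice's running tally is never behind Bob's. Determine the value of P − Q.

Rooted ordered trees with n edges are counted by C_n; here n = 11. So P = C_11 = 58786.
Ballot sequences with n votes each where one side never trails are Dyck words, counted by C_n; here n = 9. So Q = C_9 = 4862.
P − Q = 58786 − 4862 = 53924.

53924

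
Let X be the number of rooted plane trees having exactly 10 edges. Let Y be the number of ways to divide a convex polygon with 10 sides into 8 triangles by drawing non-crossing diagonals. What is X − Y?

15366

Rooted ordered trees with n edges are counted by C_n; here n = 10. So X = C_10 = 16796.
A convex 10-gon is triangulated into 8 triangles, and the number of such triangulations is the Catalan number C_{10−2} = C_8. So Y = C_8 = 1430.
X − Y = 16796 − 1430 = 15366.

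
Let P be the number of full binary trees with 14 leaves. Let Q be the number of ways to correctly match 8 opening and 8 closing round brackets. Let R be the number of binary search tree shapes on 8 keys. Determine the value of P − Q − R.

740040

A full binary tree with L leaves has L−1 internal nodes and is counted by C_{L−1}; L = 14 gives C_13. So P = C_13 = 742900.
With 8 pairs the number of balanced bracket strings is the Catalan number C_8. So Q = C_8 = 1430.
There are C_n binary search tree shapes on n keys; with n = 8 that is C_8. So R = C_8 = 1430.
P − Q − R = 742900 − 1430 − 1430 = 740040.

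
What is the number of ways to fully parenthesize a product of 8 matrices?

Ways to associate a product of 8 factors correspond to binary trees on 8 leaves, so the count is C_7.
C_7 = C(14,7)/8 = 3432/8 = 429.

429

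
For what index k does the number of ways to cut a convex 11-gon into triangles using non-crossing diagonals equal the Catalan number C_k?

A convex 11-gon is triangulated into 9 triangles, and the number of such triangulations is the Catalan number C_{11−2} = C_9.

9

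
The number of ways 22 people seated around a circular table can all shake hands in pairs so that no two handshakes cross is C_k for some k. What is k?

Non-crossing handshake pairings of 2n people are counted by C_n; 22 people gives n = 11.

11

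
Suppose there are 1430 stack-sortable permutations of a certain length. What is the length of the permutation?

Stack-sortable permutations of [n] are counted by C_n. The Catalan number equal to 1430 is C_8.

8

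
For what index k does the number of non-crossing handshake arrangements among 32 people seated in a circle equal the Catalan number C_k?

16

With 32 = 2·16 people, non-crossing handshake pairings are non-crossing perfect matchings on a circle, counted by C_16.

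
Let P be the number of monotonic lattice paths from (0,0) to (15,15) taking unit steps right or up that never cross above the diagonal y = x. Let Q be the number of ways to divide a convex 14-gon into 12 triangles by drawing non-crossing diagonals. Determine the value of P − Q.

9486833

Sub-diagonal monotone paths from (0,0) to (15,15) biject with Dyck paths of semilength 15, giving C_15. So P = C_15 = 9694845.
Triangulations of a convex m-gon are counted by C_{m−2}; with m = 14 this is C_12. So Q = C_12 = 208012.
P − Q = 9694845 − 208012 = 9486833.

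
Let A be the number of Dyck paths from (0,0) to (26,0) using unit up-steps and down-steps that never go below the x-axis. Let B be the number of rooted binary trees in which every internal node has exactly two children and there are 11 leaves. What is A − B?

726104

A Dyck path with 13 up-steps and 13 down-steps has semilength 13, so there are C_13 of them. So A = C_13 = 742900.
A full binary tree with L leaves has L−1 internal nodes and is counted by C_{L−1}; L = 11 gives C_10. So B = C_10 = 16796.
A − B = 742900 − 16796 = 726104.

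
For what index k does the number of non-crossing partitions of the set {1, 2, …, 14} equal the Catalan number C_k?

The non-crossing partitions of [14] form a lattice of size C_14.

14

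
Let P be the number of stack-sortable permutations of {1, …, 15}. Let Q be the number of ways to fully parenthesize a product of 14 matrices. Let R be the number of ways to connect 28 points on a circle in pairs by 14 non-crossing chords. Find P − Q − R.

6277505

By Knuth's characterisation, the stack-sortable permutations of length 15 are the 231-avoiders, numbering C_15. So P = C_15 = 9694845.
Bracketing 14 factors into binary products is counted by C_{14−1} = C_13. So Q = C_13 = 742900.
Pairing 28 circle points by 14 non-crossing chords gives C_14 matchings. So R = C_14 = 2674440.
P − Q − R = 9694845 − 742900 − 2674440 = 6277505.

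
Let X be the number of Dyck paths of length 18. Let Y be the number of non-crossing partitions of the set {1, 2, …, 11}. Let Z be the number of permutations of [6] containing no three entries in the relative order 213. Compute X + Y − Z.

Paths of 9 up- and 9 down-steps that never dip below the axis are Dyck paths; their count is C_9. So X = C_9 = 4862.
The non-crossing partitions of [11] form a lattice of size C_11. So Y = C_11 = 58786.
Permutations of [n] avoiding any single length-3 pattern are counted by C_n; here n = 6. So Z = C_6 = 132.
X + Y − Z = 4862 + 58786 − 132 = 63516.

63516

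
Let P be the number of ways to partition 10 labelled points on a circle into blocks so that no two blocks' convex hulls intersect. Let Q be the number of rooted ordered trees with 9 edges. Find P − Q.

Non-crossing partitions of an n-element set are counted by C_n; here n = 10. So P = C_10 = 16796.
Rooted ordered trees with n edges are counted by C_n; here n = 9. So Q = C_9 = 4862.
P − Q = 16796 − 4862 = 11934.

11934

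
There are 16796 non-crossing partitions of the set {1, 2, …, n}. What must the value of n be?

Non-crossing partitions of [n] are counted by C_n, and C_10 = 16796.

10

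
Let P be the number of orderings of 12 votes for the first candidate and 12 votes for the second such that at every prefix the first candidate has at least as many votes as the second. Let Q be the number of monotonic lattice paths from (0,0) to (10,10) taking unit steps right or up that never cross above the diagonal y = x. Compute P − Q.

191216

Reading a vote for the leader as '(' and for the other as ')' turns such a sequence into a balanced string of 12 pairs, so the count is C_12. So P = C_12 = 208012.
Sub-diagonal monotone paths from (0,0) to (10,10) biject with Dyck paths of semilength 10, giving C_10. So Q = C_10 = 16796.
P − Q = 208012 − 16796 = 191216.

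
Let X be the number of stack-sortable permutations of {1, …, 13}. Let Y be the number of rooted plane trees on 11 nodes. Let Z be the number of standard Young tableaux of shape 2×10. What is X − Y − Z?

By Knuth's characterisation, the stack-sortable permutations of length 13 are the 231-avoiders, numbering C_13. So X = C_13 = 742900.
A rooted plane tree on 11 nodes has 10 edges, and such trees are counted by C_10. So Y = C_10 = 16796.
By the hook-length formula (or a Dyck-path bijection), SYT of shape 2×10 number C_10. So Z = C_10 = 16796.
X − Y − Z = 742900 − 16796 − 16796 = 709308.

709308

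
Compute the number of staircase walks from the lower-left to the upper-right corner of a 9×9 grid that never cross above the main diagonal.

4862

Sub-diagonal monotone paths from (0,0) to (9,9) biject with Dyck paths of semilength 9, giving C_9.
C_9 = C(18,9)/10 = 48620/10 = 4862.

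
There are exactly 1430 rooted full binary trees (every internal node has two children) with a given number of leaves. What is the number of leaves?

9

Full binary trees with L leaves are counted by C_{L−1}, and C_8 = 1430.
So the index is 8, and the number of leaves is 8 + 1 = 9.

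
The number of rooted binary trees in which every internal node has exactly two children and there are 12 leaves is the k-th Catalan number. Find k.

A full binary tree with L leaves has L−1 internal nodes and is counted by C_{L−1}; L = 12 gives C_11.

11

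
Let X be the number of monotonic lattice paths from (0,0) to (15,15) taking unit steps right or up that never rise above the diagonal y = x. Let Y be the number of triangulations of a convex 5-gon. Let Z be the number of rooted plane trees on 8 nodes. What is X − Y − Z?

Monotone paths in an n×n grid that stay weakly below the diagonal are counted by C_n; here n = 15. So X = C_15 = 9694845.
A convex 5-gon is triangulated into 3 triangles, and the number of such triangulations is the Catalan number C_{5−2} = C_3. So Y = C_3 = 5.
Rooted ordered (plane) trees on m nodes have m−1 edges and are counted by C_{m−1}; m = 8 gives C_7. So Z = C_7 = 429.
X − Y − Z = 9694845 − 5 − 429 = 9694411.

9694411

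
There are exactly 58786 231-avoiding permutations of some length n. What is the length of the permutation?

Permutations of [n] avoiding a fixed length-3 pattern are counted by C_n, and C_11 = 58786.

11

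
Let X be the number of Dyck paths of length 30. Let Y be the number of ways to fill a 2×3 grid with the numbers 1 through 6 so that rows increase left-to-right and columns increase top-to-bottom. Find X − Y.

A Dyck path with 15 up-steps and 15 down-steps has semilength 15, so there are C_15 of them. So X = C_15 = 9694845.
By the hook-length formula (or a Dyck-path bijection), SYT of shape 2×3 number C_3. So Y = C_3 = 5.
X − Y = 9694845 − 5 = 9694840.

9694840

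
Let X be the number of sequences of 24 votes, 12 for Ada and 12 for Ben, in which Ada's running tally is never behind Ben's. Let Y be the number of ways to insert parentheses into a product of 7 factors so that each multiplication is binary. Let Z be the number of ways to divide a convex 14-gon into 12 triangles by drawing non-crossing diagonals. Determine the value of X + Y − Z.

Ballot sequences with n votes each where one side never trails are Dyck words, counted by C_n; here n = 12. So X = C_12 = 208012.
Parenthesizations of m factors correspond to full binary trees with m leaves, counted by C_{m−1}; m = 7 gives C_6. So Y = C_6 = 132.
A convex 14-gon is triangulated into 12 triangles, and the number of such triangulations is the Catalan number C_{14−2} = C_12. So Z = C_12 = 208012.
X + Y − Z = 208012 + 132 − 208012 = 132.

132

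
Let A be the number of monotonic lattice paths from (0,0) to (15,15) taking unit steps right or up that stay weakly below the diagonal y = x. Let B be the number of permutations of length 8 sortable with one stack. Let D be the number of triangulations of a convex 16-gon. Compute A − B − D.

Monotone paths in an n×n grid that stay weakly below the diagonal are counted by C_n; here n = 15. So A = C_15 = 9694845.
Stack-sortable permutations are exactly the 231-avoiding ones, counted by C_n; here n = 8. So B = C_8 = 1430.
A convex 16-gon is triangulated into 14 triangles, and the number of such triangulations is the Catalan number C_{16−2} = C_14. So D = C_14 = 2674440.
A − B − D = 9694845 − 1430 − 2674440 = 7018975.

7018975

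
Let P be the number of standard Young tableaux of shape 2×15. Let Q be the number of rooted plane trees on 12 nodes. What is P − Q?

9636059

By the hook-length formula (or a Dyck-path bijection), SYT of shape 2×15 number C_15. So P = C_15 = 9694845.
Rooted ordered (plane) trees on m nodes have m−1 edges and are counted by C_{m−1}; m = 12 gives C_11. So Q = C_11 = 58786.
P − Q = 9694845 − 58786 = 9636059.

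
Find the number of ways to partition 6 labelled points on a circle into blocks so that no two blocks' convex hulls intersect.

132

Non-crossing partitions of an n-element set are counted by C_n; here n = 6.
C_6 = C_5 · 2(2·5+1)/(5+2) = 42 · 22/7 = 132.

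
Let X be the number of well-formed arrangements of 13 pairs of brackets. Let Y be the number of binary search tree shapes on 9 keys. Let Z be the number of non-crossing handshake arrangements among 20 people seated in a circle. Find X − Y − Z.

Balanced strings of n pairs of brackets are counted by C_n; here n = 13. So X = C_13 = 742900.
Binary trees (left/right distinguished) on n nodes are counted by C_n; here n = 9. So Y = C_9 = 4862.
With 20 = 2·10 people, non-crossing handshake pairings are non-crossing perfect matchings on a circle, counted by C_10. So Z = C_10 = 16796.
X − Y − Z = 742900 − 4862 − 16796 = 721242.

721242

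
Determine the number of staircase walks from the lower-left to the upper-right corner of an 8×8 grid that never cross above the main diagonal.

Monotone paths in an n×n grid that stay weakly below the diagonal are counted by C_n; here n = 8.
C_8 = C_7 · 2(2·7+1)/(7+2) = 429 · 30/9 = 1430.

1430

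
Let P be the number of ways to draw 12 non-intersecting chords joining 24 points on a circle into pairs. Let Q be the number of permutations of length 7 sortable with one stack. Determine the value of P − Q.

Pairing 24 circle points by 12 non-crossing chords gives C_12 matchings. So P = C_12 = 208012.
Stack-sortable permutations are exactly the 231-avoiding ones, counted by C_n; here n = 7. So Q = C_7 = 429.
P − Q = 208012 − 429 = 207583.

207583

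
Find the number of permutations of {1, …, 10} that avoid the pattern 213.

16796

For any fixed pattern of length 3, the pattern-avoiding permutations of [10] number C_10.
C_10 = 16796.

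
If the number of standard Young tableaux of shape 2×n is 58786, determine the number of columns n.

11

Standard Young tableaux of shape 2×n are counted by C_n. Since C_11 = 58786, the index is 11.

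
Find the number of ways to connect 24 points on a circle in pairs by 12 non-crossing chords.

Non-crossing perfect matchings of 2n points on a circle are counted by C_n; with 24 points, n = 12.
C_12 = 208012.

208012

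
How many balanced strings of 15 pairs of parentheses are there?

9694845

Balanced strings of n pairs of brackets are counted by C_n; here n = 15.
C_15 = C_14 · 2(2·14+1)/(14+2) = 2674440 · 58/16 = 9694845.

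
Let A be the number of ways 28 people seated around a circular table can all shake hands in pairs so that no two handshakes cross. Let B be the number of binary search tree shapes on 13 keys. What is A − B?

1931540

With 28 = 2·14 people, non-crossing handshake pairings are non-crossing perfect matchings on a circle, counted by C_14. So A = C_14 = 2674440.
Binary trees (left/right distinguished) on n nodes are counted by C_n; here n = 13. So B = C_13 = 742900.
A − B = 2674440 − 742900 = 1931540.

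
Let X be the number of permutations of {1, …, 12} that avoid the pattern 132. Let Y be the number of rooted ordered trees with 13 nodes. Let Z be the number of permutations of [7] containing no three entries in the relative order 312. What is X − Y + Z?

Permutations of [n] avoiding any single length-3 pattern are counted by C_n; here n = 12. So X = C_12 = 208012.
A rooted plane tree on 13 nodes has 12 edges, and such trees are counted by C_12. So Y = C_12 = 208012.
For any fixed pattern of length 3, the pattern-avoiding permutations of [7] number C_7. So Z = C_7 = 429.
X − Y + Z = 208012 − 208012 + 429 = 429.

429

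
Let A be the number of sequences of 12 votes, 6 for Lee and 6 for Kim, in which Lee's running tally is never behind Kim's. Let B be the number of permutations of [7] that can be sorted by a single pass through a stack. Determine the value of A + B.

561

Ballot sequences with n votes each where one side never trails are Dyck words, counted by C_n; here n = 6. So A = C_6 = 132.
Stack-sortable permutations are exactly the 231-avoiding ones, counted by C_n; here n = 7. So B = C_7 = 429.
A + B = 132 + 429 = 561.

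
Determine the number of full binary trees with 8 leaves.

A full binary tree with L leaves has L−1 internal nodes and is counted by C_{L−1}; L = 8 gives C_7.
C_7 = C(14,7)/8 = 3432/8 = 429.

429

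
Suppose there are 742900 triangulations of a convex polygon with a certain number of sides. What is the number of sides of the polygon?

Triangulations of a convex m-gon are counted by C_{m−2}; 742900 = C_13.
So m − 2 = 13, giving m = 15 sides.

15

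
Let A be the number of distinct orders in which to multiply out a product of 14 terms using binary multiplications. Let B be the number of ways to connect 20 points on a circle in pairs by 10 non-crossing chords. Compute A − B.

726104

Bracketing 14 factors into binary products is counted by C_{14−1} = C_13. So A = C_13 = 742900.
Non-crossing perfect matchings of 2n points on a circle are counted by C_n; with 20 points, n = 10. So B = C_10 = 16796.
A − B = 742900 − 16796 = 726104.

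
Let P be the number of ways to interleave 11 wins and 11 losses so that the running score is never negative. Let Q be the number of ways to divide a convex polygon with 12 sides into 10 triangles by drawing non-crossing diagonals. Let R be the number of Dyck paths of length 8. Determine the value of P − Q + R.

Reading a vote for the leader as '(' and for the other as ')' turns such a sequence into a balanced string of 11 pairs, so the count is C_11. So P = C_11 = 58786.
The number of triangulations of a 12-gon is the Catalan number C_10 (index = sides − 2). So Q = C_10 = 16796.
A Dyck path with 4 up-steps and 4 down-steps has semilength 4, so there are C_4 of them. So R = C_4 = 14.
P − Q + R = 58786 − 16796 + 14 = 42004.

42004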